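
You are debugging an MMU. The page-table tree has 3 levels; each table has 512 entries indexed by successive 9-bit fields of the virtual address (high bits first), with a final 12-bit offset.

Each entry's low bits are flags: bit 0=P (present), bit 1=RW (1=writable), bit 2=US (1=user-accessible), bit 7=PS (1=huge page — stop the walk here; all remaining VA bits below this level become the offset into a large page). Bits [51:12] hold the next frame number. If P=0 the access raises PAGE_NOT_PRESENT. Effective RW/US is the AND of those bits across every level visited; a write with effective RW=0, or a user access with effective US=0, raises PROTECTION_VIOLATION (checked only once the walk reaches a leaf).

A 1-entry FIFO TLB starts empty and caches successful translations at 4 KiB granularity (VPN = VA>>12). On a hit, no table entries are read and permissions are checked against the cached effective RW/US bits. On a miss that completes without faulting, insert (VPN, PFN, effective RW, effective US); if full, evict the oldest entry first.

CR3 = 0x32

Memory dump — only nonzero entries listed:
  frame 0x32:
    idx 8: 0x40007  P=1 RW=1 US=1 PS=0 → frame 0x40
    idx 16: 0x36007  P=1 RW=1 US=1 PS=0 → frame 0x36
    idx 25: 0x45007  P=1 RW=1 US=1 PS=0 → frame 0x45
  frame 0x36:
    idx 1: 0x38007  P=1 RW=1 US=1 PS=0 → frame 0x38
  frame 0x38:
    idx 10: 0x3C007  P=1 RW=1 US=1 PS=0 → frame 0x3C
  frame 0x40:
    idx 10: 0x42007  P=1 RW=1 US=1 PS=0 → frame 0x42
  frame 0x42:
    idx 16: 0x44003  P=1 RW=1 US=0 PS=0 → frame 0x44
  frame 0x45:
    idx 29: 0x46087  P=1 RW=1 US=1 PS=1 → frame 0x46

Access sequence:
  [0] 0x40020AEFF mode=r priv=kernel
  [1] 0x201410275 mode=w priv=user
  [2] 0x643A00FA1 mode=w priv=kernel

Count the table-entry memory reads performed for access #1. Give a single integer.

Per-access translation:
#0 VA=0x40020AEFF (r,kernel):
  [0] read 0x32 idx=16: raw=0x36007 flags P=1 W=1 U=1 S=0
  [1] read 0x36 idx=1: raw=0x38007 flags P=1 W=1 U=1 S=0
  [2] read 0x38 idx=10: raw=0x3C007 flags P=1 W=1 U=1 S=0
  ✓ 0x3CEFF  — 3 lookups
#1 VA=0x201410275 (w,user):
  [0] read 0x32 idx=8: raw=0x40007 flags P=1 W=1 U=1 S=0
  [1] read 0x40 idx=10: raw=0x42007 flags P=1 W=1 U=1 S=0
  [2] read 0x42 idx=16: raw=0x44003 flags P=1 W=1 U=0 S=0
  ✗ PROTECTION_VIOLATION  [3 reads]
#2 VA=0x643A00FA1 (w,kernel):
  [0] read 0x32 idx=25: raw=0x45007 flags P=1 W=1 U=1 S=0
  [1] read 0x45 idx=29: raw=0x46087 flags P=1 W=1 U=1 S=1
  ✓ 0x46FA1 (huge @L1)  — 2 lookups

Entries read for #1: 3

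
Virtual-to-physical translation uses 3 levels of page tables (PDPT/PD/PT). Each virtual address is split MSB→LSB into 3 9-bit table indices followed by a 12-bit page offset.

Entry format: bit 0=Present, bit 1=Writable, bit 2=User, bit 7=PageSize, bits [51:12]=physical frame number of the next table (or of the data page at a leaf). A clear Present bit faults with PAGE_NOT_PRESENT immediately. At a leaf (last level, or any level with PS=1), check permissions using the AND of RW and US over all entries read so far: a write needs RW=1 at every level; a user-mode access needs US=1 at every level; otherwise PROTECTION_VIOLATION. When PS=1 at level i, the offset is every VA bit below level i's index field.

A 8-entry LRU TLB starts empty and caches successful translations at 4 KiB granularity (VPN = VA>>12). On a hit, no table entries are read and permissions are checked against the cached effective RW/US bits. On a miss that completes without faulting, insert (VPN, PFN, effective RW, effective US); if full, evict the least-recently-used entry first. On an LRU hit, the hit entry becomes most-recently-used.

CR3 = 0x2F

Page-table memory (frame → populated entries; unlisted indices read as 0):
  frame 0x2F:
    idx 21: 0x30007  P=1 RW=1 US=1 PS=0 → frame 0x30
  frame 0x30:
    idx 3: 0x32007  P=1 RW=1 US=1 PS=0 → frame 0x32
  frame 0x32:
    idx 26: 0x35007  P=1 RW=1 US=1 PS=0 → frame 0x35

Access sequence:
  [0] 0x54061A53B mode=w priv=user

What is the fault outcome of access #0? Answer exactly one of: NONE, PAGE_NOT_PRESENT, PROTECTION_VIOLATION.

Per-access translation:
#0 VA=0x54061A53B (w,user):
  lvl0: tbl 0x2F, slot 21 ⇒ 0x30007 (P1/RW1/US1/PS0)
  lvl1: tbl 0x30, slot 3 ⇒ 0x32007 (P1/RW1/US1/PS0)
  lvl2: tbl 0x32, slot 26 ⇒ 0x35007 (P1/RW1/US1/PS0)
  ✓ 0x3553B  — 3 lookups

Access #0 fault: NONE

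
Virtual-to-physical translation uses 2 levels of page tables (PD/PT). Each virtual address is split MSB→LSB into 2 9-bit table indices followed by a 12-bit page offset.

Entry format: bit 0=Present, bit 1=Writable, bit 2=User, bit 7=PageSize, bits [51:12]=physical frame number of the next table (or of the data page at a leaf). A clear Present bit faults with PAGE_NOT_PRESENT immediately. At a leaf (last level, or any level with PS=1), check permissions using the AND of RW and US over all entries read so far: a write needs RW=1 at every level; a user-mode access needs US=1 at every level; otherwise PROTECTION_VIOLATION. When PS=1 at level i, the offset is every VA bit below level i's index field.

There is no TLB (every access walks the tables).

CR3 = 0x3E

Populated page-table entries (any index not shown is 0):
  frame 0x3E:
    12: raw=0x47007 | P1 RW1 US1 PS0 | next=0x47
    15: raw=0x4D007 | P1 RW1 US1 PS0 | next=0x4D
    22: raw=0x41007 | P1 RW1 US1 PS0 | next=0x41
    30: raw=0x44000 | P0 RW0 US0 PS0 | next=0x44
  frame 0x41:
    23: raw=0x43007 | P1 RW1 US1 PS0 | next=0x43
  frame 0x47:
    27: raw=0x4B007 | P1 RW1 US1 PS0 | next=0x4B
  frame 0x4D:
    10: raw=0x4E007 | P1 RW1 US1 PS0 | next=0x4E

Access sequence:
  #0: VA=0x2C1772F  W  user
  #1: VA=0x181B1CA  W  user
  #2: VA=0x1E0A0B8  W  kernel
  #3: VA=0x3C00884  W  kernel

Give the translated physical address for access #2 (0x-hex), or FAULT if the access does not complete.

Trace:
#0 VA=0x2C1772F (w,user):
  L0: frame=0x3E idx=22 entry=0x41007 [P=1 RW=1 US=1 PS=0]
  L1: frame=0x41 idx=23 entry=0x43007 [P=1 RW=1 US=1 PS=0]
  ✓ 0x4372F  — 2 lookups
#1 VA=0x181B1CA (w,user):
  L0: frame=0x3E idx=12 entry=0x47007 [P=1 RW=1 US=1 PS=0]
  L1: frame=0x47 idx=27 entry=0x4B007 [P=1 RW=1 US=1 PS=0]
  ✓ 0x4B1CA  — 2 lookups
#2 VA=0x1E0A0B8 (w,kernel):
  L0: frame=0x3E idx=15 entry=0x4D007 [P=1 RW=1 US=1 PS=0]
  L1: frame=0x4D idx=10 entry=0x4E007 [P=1 RW=1 US=1 PS=0]
  ✓ 0x4E0B8  — 2 lookups
#3 VA=0x3C00884 (w,kernel):
  L0: frame=0x3E idx=30 entry=0x44000 [P=0 RW=0 US=0 PS=0]
  ⇒ fault: PAGE_NOT_PRESENT  — 1 lookups

Access #2 PA: 0x4E0B8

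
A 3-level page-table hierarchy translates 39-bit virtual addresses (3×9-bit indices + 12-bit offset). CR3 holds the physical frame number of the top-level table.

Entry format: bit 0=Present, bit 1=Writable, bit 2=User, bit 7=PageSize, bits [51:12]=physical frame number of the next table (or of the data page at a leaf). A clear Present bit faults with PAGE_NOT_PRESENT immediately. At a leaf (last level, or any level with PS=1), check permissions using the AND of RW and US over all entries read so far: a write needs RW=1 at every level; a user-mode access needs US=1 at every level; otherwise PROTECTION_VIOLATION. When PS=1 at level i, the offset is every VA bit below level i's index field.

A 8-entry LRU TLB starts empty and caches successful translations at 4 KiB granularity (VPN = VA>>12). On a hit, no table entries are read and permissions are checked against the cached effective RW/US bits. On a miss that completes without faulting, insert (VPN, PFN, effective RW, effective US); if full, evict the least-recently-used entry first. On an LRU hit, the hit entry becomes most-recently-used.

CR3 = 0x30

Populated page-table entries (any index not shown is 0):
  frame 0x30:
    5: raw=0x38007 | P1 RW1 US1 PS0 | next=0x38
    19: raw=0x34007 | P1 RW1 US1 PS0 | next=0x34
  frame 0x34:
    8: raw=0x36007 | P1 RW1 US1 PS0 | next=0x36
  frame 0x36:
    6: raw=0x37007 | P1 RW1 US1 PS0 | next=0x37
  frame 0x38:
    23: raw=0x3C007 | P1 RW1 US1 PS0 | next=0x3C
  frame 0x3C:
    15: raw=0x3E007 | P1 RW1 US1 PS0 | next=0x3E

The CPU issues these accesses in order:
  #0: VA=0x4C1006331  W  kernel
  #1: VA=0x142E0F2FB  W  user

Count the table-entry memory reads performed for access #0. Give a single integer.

Per-access translation:
#0 VA=0x4C1006331 (w,kernel):
  lvl0: tbl 0x30, slot 19 ⇒ 0x34007 (P1/RW1/US1/PS0)
  lvl1: tbl 0x34, slot 8 ⇒ 0x36007 (P1/RW1/US1/PS0)
  lvl2: tbl 0x36, slot 6 ⇒ 0x37007 (P1/RW1/US1/PS0)
  ✓ 0x37331  — 3 lookups
#1 VA=0x142E0F2FB (w,user):
  lvl0: tbl 0x30, slot 5 ⇒ 0x38007 (P1/RW1/US1/PS0)
  lvl1: tbl 0x38, slot 23 ⇒ 0x3C007 (P1/RW1/US1/PS0)
  lvl2: tbl 0x3C, slot 15 ⇒ 0x3E007 (P1/RW1/US1/PS0)
  ✓ 0x3E2FB  — 3 lookups

Entries read for #0: 3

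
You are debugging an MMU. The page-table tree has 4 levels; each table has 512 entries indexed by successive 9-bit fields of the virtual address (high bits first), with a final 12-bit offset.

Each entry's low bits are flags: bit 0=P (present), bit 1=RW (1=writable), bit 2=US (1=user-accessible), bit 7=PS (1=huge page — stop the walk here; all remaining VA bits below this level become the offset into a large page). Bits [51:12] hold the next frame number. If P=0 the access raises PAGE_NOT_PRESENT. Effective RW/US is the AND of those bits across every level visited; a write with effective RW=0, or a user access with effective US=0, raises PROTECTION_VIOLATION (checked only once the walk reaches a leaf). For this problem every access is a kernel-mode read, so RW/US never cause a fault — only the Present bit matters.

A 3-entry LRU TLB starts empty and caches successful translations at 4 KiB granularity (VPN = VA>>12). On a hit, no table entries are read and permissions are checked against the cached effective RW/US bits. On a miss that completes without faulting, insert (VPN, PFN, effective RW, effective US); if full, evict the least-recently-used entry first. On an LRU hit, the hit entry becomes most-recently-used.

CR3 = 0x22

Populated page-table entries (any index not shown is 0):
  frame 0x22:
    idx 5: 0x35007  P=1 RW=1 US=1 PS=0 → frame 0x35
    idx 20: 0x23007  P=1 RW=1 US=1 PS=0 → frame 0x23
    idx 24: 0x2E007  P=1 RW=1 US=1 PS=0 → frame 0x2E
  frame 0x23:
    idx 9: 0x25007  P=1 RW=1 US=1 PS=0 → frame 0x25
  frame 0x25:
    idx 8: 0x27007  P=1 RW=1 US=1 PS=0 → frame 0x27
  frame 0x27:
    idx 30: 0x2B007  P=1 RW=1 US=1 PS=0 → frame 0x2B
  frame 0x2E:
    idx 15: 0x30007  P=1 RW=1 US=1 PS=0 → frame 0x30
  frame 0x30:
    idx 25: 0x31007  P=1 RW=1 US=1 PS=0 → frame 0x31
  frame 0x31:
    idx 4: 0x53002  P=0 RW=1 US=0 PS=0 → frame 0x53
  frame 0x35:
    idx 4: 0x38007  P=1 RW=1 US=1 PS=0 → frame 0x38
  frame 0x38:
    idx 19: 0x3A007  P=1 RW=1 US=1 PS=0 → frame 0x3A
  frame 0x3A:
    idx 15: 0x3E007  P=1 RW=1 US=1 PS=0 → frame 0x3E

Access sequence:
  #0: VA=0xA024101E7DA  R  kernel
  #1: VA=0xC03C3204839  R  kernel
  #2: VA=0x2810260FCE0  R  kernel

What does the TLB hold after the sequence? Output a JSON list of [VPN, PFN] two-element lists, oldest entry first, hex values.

Per-access translation:
#0 VA=0xA024101E7DA (r,kernel):
  L0: frame=0x22 idx=20 entry=0x23007 [P=1 RW=1 US=1 PS=0]
  L1: frame=0x23 idx=9 entry=0x25007 [P=1 RW=1 US=1 PS=0]
  L2: frame=0x25 idx=8 entry=0x27007 [P=1 RW=1 US=1 PS=0]
  L3: frame=0x27 idx=30 entry=0x2B007 [P=1 RW=1 US=1 PS=0]
  ✓ 0x2B7DA  — 4 lookups
#1 VA=0xC03C3204839 (r,kernel):
  L0: frame=0x22 idx=24 entry=0x2E007 [P=1 RW=1 US=1 PS=0]
  L1: frame=0x2E idx=15 entry=0x30007 [P=1 RW=1 US=1 PS=0]
  L2: frame=0x30 idx=25 entry=0x31007 [P=1 RW=1 US=1 PS=0]
  L3: frame=0x31 idx=4 entry=0x53002 [P=0 RW=1 US=0 PS=0]
  ⇒ fault: PAGE_NOT_PRESENT  — 4 lookups
#2 VA=0x2810260FCE0 (r,kernel):
  L0: frame=0x22 idx=5 entry=0x35007 [P=1 RW=1 US=1 PS=0]
  L1: frame=0x35 idx=4 entry=0x38007 [P=1 RW=1 US=1 PS=0]
  L2: frame=0x38 idx=19 entry=0x3A007 [P=1 RW=1 US=1 PS=0]
  L3: frame=0x3A idx=15 entry=0x3E007 [P=1 RW=1 US=1 PS=0]
  ✓ 0x3ECE0  — 4 lookups

TLB: [["0xA024101E", "0x2B"], ["0x2810260F", "0x3E"]]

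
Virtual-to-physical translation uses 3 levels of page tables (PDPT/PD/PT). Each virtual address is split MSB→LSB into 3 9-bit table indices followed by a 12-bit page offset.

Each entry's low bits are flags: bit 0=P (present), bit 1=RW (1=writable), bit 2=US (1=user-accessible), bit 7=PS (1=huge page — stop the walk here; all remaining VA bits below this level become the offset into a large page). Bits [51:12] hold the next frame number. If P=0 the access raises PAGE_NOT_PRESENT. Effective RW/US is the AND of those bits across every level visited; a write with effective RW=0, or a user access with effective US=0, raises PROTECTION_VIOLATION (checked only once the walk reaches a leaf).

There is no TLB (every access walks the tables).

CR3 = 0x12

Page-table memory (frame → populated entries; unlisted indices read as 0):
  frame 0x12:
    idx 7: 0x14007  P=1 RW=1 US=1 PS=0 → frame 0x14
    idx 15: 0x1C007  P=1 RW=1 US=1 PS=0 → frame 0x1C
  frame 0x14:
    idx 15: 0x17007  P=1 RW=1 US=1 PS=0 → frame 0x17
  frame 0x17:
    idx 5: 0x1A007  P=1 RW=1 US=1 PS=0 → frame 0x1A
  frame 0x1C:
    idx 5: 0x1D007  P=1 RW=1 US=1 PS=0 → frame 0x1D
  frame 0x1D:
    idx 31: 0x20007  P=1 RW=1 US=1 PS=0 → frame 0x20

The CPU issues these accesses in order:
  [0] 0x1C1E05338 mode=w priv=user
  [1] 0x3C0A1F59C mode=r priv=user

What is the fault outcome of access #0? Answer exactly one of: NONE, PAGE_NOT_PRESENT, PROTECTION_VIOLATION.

Walk each access:
#0 VA=0x1C1E05338 (w,user):
  [0] read 0x12 idx=7: raw=0x14007 flags P=1 W=1 U=1 S=0
  [1] read 0x14 idx=15: raw=0x17007 flags P=1 W=1 U=1 S=0
  [2] read 0x17 idx=5: raw=0x1A007 flags P=1 W=1 U=1 S=0
  ✓ 0x1A338  — 3 lookups
#1 VA=0x3C0A1F59C (r,user):
  [0] read 0x12 idx=15: raw=0x1C007 flags P=1 W=1 U=1 S=0
  [1] read 0x1C idx=5: raw=0x1D007 flags P=1 W=1 U=1 S=0
  [2] read 0x1D idx=31: raw=0x20007 flags P=1 W=1 U=1 S=0
  ✓ 0x2059C  — 3 lookups

Access #0 fault: NONE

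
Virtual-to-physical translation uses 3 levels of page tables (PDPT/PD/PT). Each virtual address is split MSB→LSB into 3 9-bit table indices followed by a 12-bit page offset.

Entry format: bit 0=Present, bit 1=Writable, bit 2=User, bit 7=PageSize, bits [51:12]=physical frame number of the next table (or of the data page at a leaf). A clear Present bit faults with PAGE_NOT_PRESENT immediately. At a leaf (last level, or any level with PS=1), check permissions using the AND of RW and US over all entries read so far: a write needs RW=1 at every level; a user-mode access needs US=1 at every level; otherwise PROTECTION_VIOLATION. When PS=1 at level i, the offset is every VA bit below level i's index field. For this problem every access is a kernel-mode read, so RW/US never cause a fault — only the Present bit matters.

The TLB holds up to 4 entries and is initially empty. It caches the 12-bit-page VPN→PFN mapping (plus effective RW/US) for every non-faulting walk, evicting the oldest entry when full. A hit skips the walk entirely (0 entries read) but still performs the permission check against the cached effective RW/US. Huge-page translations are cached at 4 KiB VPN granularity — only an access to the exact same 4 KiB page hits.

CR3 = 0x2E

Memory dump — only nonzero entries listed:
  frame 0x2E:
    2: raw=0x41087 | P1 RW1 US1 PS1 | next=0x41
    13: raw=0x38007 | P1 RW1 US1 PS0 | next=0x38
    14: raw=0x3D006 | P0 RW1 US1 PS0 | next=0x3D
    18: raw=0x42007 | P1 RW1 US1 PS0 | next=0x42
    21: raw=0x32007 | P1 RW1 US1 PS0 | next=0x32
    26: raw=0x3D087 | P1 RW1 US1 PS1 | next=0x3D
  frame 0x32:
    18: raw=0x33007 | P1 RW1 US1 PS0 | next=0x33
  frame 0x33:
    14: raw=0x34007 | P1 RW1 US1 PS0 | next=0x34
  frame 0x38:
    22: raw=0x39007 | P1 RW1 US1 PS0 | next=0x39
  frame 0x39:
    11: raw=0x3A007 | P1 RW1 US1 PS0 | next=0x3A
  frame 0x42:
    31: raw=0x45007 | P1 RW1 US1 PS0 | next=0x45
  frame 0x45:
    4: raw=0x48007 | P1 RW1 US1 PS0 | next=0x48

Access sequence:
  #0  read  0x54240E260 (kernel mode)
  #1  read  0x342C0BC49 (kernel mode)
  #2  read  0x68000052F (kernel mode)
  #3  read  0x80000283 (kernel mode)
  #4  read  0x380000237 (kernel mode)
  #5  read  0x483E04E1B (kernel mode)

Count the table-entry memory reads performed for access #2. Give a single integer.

Per-access translation:
#0 VA=0x54240E260 (r,kernel):
  [0] read 0x2E idx=21: raw=0x32007 flags P=1 W=1 U=1 S=0
  [1] read 0x32 idx=18: raw=0x33007 flags P=1 W=1 U=1 S=0
  [2] read 0x33 idx=14: raw=0x34007 flags P=1 W=1 U=1 S=0
  ⇒ phys 0x34260  [3 reads]
#1 VA=0x342C0BC49 (r,kernel):
  [0] read 0x2E idx=13: raw=0x38007 flags P=1 W=1 U=1 S=0
  [1] read 0x38 idx=22: raw=0x39007 flags P=1 W=1 U=1 S=0
  [2] read 0x39 idx=11: raw=0x3A007 flags P=1 W=1 U=1 S=0
  ⇒ phys 0x3AC49  [3 reads]
#2 VA=0x68000052F (r,kernel):
  [0] read 0x2E idx=26: raw=0x3D087 flags P=1 W=1 U=1 S=1
  ⇒ phys 0x3D52F (huge @L0)  [1 reads]
#3 VA=0x80000283 (r,kernel):
  [0] read 0x2E idx=2: raw=0x41087 flags P=1 W=1 U=1 S=1
  ⇒ phys 0x41283 (huge @L0)  [1 reads]
#4 VA=0x380000237 (r,kernel):
  [0] read 0x2E idx=14: raw=0x3D006 flags P=0 W=1 U=1 S=0
  ⇒ fault: PAGE_NOT_PRESENT  — 1 lookups
#5 VA=0x483E04E1B (r,kernel):
  [0] read 0x2E idx=18: raw=0x42007 flags P=1 W=1 U=1 S=0
  [1] read 0x42 idx=31: raw=0x45007 flags P=1 W=1 U=1 S=0
  [2] read 0x45 idx=4: raw=0x48007 flags P=1 W=1 U=1 S=0
  ⇒ phys 0x48E1B  [3 reads]

Entries read for #2: 1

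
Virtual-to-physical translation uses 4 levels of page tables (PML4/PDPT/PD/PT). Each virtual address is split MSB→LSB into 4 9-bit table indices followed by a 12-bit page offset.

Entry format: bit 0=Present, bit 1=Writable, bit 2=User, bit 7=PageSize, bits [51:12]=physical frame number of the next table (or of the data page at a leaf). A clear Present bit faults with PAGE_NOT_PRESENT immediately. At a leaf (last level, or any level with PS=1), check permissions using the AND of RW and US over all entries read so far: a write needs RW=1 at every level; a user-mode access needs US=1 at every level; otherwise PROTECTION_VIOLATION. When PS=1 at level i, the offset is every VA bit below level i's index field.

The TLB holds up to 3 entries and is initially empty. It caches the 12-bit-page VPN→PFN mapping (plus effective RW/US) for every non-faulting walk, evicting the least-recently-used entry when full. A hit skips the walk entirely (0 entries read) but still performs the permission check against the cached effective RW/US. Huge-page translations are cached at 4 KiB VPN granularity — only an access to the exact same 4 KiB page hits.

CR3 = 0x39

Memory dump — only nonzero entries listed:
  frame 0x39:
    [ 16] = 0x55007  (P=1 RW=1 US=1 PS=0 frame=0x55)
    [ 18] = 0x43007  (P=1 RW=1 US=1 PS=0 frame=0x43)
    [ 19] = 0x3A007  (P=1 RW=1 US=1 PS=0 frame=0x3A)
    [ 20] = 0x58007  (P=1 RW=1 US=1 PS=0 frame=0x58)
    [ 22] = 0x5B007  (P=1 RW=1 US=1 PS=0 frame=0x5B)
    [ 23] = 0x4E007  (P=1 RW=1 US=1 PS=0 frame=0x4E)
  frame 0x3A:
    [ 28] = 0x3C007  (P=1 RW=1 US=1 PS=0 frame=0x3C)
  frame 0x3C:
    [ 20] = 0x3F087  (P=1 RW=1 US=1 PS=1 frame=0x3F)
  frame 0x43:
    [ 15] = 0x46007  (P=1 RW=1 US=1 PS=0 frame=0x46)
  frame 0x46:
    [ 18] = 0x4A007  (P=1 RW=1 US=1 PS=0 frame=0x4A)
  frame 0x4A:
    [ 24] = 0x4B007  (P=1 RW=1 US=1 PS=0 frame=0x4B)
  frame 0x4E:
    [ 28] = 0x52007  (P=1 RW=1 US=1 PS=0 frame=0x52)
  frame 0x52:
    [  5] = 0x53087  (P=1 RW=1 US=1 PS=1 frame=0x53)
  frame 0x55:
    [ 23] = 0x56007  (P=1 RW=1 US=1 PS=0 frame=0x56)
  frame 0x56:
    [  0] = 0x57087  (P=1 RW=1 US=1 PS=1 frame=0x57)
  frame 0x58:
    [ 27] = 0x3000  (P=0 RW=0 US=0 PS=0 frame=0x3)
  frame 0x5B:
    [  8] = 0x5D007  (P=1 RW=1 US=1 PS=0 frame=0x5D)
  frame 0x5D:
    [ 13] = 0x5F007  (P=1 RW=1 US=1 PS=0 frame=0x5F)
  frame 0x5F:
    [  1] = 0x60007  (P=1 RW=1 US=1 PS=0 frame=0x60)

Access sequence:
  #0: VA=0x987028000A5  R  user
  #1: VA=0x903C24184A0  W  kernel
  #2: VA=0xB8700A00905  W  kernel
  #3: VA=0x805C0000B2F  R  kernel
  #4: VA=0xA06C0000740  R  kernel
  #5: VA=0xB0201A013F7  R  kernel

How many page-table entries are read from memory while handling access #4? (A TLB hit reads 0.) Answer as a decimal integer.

Per-access translation:
#0 VA=0x987028000A5 (r,user):
  lvl0: tbl 0x39, slot 19 ⇒ 0x3A007 (P1/RW1/US1/PS0)
  lvl1: tbl 0x3A, slot 28 ⇒ 0x3C007 (P1/RW1/US1/PS0)
  lvl2: tbl 0x3C, slot 20 ⇒ 0x3F087 (P1/RW1/US1/PS1)
  ⇒ phys 0x3F0A5 (huge @L2)  [3 reads]
#1 VA=0x903C24184A0 (w,kernel):
  lvl0: tbl 0x39, slot 18 ⇒ 0x43007 (P1/RW1/US1/PS0)
  lvl1: tbl 0x43, slot 15 ⇒ 0x46007 (P1/RW1/US1/PS0)
  lvl2: tbl 0x46, slot 18 ⇒ 0x4A007 (P1/RW1/US1/PS0)
  lvl3: tbl 0x4A, slot 24 ⇒ 0x4B007 (P1/RW1/US1/PS0)
  ⇒ phys 0x4B4A0  [4 reads]
#2 VA=0xB8700A00905 (w,kernel):
  lvl0: tbl 0x39, slot 23 ⇒ 0x4E007 (P1/RW1/US1/PS0)
  lvl1: tbl 0x4E, slot 28 ⇒ 0x52007 (P1/RW1/US1/PS0)
  lvl2: tbl 0x52, slot 5 ⇒ 0x53087 (P1/RW1/US1/PS1)
  ⇒ phys 0x53905 (huge @L2)  [3 reads]
#3 VA=0x805C0000B2F (r,kernel):
  lvl0: tbl 0x39, slot 16 ⇒ 0x55007 (P1/RW1/US1/PS0)
  lvl1: tbl 0x55, slot 23 ⇒ 0x56007 (P1/RW1/US1/PS0)
  lvl2: tbl 0x56, slot 0 ⇒ 0x57087 (P1/RW1/US1/PS1)
  ⇒ phys 0x57B2F (huge @L2)  [3 reads]
#4 VA=0xA06C0000740 (r,kernel):
  lvl0: tbl 0x39, slot 20 ⇒ 0x58007 (P1/RW1/US1/PS0)
  lvl1: tbl 0x58, slot 27 ⇒ 0x3000 (P0/RW0/US0/PS0)
  ⇒ fault: PAGE_NOT_PRESENT  — 2 lookups
#5 VA=0xB0201A013F7 (r,kernel):
  lvl0: tbl 0x39, slot 22 ⇒ 0x5B007 (P1/RW1/US1/PS0)
  lvl1: tbl 0x5B, slot 8 ⇒ 0x5D007 (P1/RW1/US1/PS0)
  lvl2: tbl 0x5D, slot 13 ⇒ 0x5F007 (P1/RW1/US1/PS0)
  lvl3: tbl 0x5F, slot 1 ⇒ 0x60007 (P1/RW1/US1/PS0)
  ⇒ phys 0x603F7  [4 reads]

Entries read for #4: 2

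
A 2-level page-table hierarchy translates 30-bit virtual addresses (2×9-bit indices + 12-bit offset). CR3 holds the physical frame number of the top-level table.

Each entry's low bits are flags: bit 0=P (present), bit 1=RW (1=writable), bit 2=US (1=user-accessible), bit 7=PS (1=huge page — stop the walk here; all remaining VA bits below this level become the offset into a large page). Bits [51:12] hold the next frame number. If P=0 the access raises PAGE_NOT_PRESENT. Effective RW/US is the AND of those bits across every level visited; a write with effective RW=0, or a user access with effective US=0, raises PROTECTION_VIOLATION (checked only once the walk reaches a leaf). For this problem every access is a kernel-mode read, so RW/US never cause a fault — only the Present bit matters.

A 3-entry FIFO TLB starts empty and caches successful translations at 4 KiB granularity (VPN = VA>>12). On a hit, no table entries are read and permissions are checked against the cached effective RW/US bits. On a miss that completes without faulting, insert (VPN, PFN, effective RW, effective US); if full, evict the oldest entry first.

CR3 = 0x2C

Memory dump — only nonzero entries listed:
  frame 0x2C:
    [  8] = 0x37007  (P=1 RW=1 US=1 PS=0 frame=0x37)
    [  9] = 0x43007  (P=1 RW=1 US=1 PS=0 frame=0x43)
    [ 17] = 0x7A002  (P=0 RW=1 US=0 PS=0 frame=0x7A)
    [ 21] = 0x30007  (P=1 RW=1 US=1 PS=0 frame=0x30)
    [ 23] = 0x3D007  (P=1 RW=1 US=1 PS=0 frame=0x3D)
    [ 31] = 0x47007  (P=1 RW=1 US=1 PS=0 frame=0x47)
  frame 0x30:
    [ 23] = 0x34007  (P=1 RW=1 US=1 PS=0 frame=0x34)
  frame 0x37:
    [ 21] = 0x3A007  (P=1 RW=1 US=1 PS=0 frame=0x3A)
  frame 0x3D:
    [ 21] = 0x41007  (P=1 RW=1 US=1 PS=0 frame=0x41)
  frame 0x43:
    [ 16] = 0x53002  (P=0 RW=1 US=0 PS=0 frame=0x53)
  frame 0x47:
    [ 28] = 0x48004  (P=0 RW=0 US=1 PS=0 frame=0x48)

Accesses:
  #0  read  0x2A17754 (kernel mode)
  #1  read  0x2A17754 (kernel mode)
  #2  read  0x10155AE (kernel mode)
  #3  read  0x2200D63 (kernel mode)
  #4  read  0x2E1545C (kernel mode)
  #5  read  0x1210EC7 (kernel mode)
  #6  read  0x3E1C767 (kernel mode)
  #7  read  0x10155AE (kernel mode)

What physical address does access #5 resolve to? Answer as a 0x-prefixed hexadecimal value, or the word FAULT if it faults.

Trace:
#0 VA=0x2A17754 (r,kernel):
  [0] read 0x2C idx=21: raw=0x30007 flags P=1 W=1 U=1 S=0
  [1] read 0x30 idx=23: raw=0x34007 flags P=1 W=1 U=1 S=0
  ✓ 0x34754  — 2 lookups
#1 VA=0x2A17754 (r,kernel):
  TLB hit vpn=0x2A17 → PA=0x34754
#2 VA=0x10155AE (r,kernel):
  [0] read 0x2C idx=8: raw=0x37007 flags P=1 W=1 U=1 S=0
  [1] read 0x37 idx=21: raw=0x3A007 flags P=1 W=1 U=1 S=0
  ✓ 0x3A5AE  — 2 lookups
#3 VA=0x2200D63 (r,kernel):
  [0] read 0x2C idx=17: raw=0x7A002 flags P=0 W=1 U=0 S=0
  ⇒ fault: PAGE_NOT_PRESENT  — 1 lookups
#4 VA=0x2E1545C (r,kernel):
  [0] read 0x2C idx=23: raw=0x3D007 flags P=1 W=1 U=1 S=0
  [1] read 0x3D idx=21: raw=0x41007 flags P=1 W=1 U=1 S=0
  ✓ 0x4145C  — 2 lookups
#5 VA=0x1210EC7 (r,kernel):
  [0] read 0x2C idx=9: raw=0x43007 flags P=1 W=1 U=1 S=0
  [1] read 0x43 idx=16: raw=0x53002 flags P=0 W=1 U=0 S=0
  ⇒ fault: PAGE_NOT_PRESENT  — 2 lookups
#6 VA=0x3E1C767 (r,kernel):
  [0] read 0x2C idx=31: raw=0x47007 flags P=1 W=1 U=1 S=0
  [1] read 0x47 idx=28: raw=0x48004 flags P=0 W=0 U=1 S=0
  ⇒ fault: PAGE_NOT_PRESENT  — 2 lookups
#7 VA=0x10155AE (r,kernel):
  TLB hit vpn=0x1015 → PA=0x3A5AE

Access #5 PA: FAULT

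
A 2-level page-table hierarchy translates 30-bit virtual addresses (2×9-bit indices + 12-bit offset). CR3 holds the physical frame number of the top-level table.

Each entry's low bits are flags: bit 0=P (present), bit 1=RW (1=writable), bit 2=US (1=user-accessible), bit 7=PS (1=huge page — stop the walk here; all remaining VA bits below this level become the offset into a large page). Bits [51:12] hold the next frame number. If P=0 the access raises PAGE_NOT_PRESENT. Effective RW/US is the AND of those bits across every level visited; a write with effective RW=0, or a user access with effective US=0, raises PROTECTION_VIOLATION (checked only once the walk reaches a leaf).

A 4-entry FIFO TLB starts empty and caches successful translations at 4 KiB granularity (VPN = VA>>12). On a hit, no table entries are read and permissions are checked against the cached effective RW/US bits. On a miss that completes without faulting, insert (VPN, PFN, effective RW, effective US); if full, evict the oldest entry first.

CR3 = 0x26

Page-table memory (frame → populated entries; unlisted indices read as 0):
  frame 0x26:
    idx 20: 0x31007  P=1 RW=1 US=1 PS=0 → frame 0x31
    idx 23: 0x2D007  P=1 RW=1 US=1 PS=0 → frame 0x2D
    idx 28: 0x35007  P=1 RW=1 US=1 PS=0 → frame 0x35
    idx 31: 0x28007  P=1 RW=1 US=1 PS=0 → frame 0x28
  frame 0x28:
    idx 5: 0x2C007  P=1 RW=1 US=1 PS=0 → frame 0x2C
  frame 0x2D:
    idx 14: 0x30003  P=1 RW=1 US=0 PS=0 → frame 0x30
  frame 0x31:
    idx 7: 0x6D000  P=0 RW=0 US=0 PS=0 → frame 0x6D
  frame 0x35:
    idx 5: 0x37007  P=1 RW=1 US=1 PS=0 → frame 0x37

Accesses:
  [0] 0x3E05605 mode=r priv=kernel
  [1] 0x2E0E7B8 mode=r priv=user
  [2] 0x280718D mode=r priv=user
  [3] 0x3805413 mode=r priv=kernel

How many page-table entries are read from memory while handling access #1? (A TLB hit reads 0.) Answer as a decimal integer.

Per-access translation:
#0 VA=0x3E05605 (r,kernel):
  L0 @0x26[31] → 0x28007  P=1,RW=1,US=1,PS=0
  L1 @0x28[5] → 0x2C007  P=1,RW=1,US=1,PS=0
  ⇒ phys 0x2C605  [2 reads]
#1 VA=0x2E0E7B8 (r,user):
  L0 @0x26[23] → 0x2D007  P=1,RW=1,US=1,PS=0
  L1 @0x2D[14] → 0x30003  P=1,RW=1,US=0,PS=0
  ⇒ fault: PROTECTION_VIOLATION  — 2 lookups
#2 VA=0x280718D (r,user):
  L0 @0x26[20] → 0x31007  P=1,RW=1,US=1,PS=0
  L1 @0x31[7] → 0x6D000  P=0,RW=0,US=0,PS=0
  ⇒ fault: PAGE_NOT_PRESENT  — 2 lookups
#3 VA=0x3805413 (r,kernel):
  L0 @0x26[28] → 0x35007  P=1,RW=1,US=1,PS=0
  L1 @0x35[5] → 0x37007  P=1,RW=1,US=1,PS=0
  ⇒ phys 0x37413  [2 reads]

Entries read for #1: 2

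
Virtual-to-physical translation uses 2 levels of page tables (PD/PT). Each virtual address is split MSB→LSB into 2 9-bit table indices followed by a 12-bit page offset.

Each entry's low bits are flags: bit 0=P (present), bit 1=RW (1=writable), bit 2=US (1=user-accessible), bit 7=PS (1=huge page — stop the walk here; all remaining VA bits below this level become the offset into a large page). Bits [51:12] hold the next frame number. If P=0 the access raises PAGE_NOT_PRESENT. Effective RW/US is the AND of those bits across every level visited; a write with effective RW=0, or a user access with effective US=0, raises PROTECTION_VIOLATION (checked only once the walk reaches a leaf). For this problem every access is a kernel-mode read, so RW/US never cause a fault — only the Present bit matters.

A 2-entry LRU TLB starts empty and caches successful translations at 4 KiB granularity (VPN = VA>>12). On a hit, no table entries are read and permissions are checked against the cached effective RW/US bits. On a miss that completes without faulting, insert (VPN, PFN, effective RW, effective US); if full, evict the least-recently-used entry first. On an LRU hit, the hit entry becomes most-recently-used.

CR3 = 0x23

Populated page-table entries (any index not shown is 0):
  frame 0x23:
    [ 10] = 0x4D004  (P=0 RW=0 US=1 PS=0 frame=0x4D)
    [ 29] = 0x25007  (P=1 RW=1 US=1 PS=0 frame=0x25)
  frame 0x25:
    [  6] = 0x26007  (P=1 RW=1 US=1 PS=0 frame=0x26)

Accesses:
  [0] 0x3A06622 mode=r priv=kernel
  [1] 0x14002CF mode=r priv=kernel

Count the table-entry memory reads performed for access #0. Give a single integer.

Walk each access:
#0 VA=0x3A06622 (r,kernel):
  L0 @0x23[29] → 0x25007  P=1,RW=1,US=1,PS=0
  L1 @0x25[6] → 0x26007  P=1,RW=1,US=1,PS=0
  ⇒ phys 0x26622  [2 reads]
#1 VA=0x14002CF (r,kernel):
  L0 @0x23[10] → 0x4D004  P=0,RW=0,US=1,PS=0
  ✗ PAGE_NOT_PRESENT  [1 reads]

Entries read for #0: 2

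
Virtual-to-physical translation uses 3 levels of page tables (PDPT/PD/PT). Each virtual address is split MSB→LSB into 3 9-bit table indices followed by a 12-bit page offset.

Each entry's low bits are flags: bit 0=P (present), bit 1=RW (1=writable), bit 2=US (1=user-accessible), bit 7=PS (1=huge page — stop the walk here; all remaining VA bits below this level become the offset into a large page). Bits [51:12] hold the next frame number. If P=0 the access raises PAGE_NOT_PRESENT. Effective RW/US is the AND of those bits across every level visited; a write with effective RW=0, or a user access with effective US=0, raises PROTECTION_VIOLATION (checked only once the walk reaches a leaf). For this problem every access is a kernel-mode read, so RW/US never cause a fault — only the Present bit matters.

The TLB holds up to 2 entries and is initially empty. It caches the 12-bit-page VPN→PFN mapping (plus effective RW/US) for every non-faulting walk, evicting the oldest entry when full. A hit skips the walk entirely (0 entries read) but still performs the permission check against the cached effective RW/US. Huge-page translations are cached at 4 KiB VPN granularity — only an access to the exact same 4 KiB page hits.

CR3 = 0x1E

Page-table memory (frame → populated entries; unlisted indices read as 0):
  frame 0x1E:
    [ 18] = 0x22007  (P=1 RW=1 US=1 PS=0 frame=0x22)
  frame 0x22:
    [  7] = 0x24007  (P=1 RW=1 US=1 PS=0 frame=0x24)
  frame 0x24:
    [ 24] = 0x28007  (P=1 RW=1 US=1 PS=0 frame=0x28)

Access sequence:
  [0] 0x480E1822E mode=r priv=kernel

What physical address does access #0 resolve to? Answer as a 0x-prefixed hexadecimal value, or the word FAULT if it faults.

Trace:
#0 VA=0x480E1822E (r,kernel):
  [0] read 0x1E idx=18: raw=0x22007 flags P=1 W=1 U=1 S=0
  [1] read 0x22 idx=7: raw=0x24007 flags P=1 W=1 U=1 S=0
  [2] read 0x24 idx=24: raw=0x28007 flags P=1 W=1 U=1 S=0
  → PA=0x2822E  (3 entries read)

Access #0 PA: 0x2822E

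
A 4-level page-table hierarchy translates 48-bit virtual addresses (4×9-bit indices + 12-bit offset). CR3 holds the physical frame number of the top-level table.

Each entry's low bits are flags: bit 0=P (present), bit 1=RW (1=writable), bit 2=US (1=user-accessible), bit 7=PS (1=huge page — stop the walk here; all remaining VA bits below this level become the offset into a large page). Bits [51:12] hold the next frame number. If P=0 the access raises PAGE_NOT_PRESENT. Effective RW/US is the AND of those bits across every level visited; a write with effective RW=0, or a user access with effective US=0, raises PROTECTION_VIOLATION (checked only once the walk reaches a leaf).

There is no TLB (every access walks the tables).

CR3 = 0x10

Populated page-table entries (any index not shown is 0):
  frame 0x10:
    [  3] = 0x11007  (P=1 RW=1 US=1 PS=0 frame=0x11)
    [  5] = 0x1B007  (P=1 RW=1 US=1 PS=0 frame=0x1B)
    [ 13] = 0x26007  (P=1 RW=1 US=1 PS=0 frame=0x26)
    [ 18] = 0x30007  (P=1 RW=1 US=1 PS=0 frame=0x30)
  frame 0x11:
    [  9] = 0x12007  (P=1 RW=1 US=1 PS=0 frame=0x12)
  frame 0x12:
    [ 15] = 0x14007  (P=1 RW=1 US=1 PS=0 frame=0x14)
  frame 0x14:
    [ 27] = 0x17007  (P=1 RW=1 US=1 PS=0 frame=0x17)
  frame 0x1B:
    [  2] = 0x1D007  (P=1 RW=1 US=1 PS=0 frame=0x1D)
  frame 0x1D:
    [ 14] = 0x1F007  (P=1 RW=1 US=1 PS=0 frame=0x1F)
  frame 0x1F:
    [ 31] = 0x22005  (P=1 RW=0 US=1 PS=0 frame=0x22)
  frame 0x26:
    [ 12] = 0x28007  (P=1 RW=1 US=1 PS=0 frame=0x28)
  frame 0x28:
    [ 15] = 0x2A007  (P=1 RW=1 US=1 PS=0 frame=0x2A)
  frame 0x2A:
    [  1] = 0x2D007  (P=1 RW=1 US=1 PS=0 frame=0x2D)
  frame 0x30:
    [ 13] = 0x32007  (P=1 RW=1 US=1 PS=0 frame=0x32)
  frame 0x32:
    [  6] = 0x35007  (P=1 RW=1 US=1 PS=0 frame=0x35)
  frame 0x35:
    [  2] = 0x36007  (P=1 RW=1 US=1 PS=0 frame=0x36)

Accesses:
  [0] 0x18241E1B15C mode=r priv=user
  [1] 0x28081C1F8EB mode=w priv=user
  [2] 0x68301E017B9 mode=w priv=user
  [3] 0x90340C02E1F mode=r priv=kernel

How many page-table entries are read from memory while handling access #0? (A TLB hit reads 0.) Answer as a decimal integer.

Walk each access:
#0 VA=0x18241E1B15C (r,user):
  L0 @0x10[3] → 0x11007  P=1,RW=1,US=1,PS=0
  L1 @0x11[9] → 0x12007  P=1,RW=1,US=1,PS=0
  L2 @0x12[15] → 0x14007  P=1,RW=1,US=1,PS=0
  L3 @0x14[27] → 0x17007  P=1,RW=1,US=1,PS=0
  ✓ 0x1715C  — 4 lookups
#1 VA=0x28081C1F8EB (w,user):
  L0 @0x10[5] → 0x1B007  P=1,RW=1,US=1,PS=0
  L1 @0x1B[2] → 0x1D007  P=1,RW=1,US=1,PS=0
  L2 @0x1D[14] → 0x1F007  P=1,RW=1,US=1,PS=0
  L3 @0x1F[31] → 0x22005  P=1,RW=0,US=1,PS=0
  → PROTECTION_VIOLATION  (4 entries read)
#2 VA=0x68301E017B9 (w,user):
  L0 @0x10[13] → 0x26007  P=1,RW=1,US=1,PS=0
  L1 @0x26[12] → 0x28007  P=1,RW=1,US=1,PS=0
  L2 @0x28[15] → 0x2A007  P=1,RW=1,US=1,PS=0
  L3 @0x2A[1] → 0x2D007  P=1,RW=1,US=1,PS=0
  ✓ 0x2D7B9  — 4 lookups
#3 VA=0x90340C02E1F (r,kernel):
  L0 @0x10[18] → 0x30007  P=1,RW=1,US=1,PS=0
  L1 @0x30[13] → 0x32007  P=1,RW=1,US=1,PS=0
  L2 @0x32[6] → 0x35007  P=1,RW=1,US=1,PS=0
  L3 @0x35[2] → 0x36007  P=1,RW=1,US=1,PS=0
  ✓ 0x36E1F  — 4 lookups

Entries read for #0: 4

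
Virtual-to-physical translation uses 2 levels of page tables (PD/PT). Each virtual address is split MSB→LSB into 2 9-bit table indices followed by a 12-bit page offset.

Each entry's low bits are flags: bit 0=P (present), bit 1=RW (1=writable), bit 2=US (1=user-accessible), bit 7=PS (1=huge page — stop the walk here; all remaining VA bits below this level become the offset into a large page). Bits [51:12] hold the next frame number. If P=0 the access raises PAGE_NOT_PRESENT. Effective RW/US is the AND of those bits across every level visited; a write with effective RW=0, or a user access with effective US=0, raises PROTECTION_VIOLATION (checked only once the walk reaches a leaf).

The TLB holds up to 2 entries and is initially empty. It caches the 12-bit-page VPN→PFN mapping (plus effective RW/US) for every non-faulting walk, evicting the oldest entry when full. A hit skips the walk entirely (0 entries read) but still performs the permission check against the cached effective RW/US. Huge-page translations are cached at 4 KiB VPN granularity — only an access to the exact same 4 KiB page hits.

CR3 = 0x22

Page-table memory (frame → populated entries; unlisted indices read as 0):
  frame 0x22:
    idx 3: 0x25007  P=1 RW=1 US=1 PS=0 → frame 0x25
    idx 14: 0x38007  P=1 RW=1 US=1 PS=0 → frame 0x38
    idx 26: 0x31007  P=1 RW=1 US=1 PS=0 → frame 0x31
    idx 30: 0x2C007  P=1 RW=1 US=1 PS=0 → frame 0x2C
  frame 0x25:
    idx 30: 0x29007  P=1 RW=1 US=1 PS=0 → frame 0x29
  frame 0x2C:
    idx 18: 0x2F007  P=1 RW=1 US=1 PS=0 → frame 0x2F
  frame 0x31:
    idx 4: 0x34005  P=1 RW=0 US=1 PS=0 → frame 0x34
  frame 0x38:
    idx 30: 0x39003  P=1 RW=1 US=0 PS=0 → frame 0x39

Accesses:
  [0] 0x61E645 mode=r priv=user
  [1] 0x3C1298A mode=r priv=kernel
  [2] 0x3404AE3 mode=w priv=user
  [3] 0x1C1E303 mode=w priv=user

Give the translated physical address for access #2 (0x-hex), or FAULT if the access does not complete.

Walk each access:
#0 VA=0x61E645 (r,user):
  L0: frame=0x22 idx=3 entry=0x25007 [P=1 RW=1 US=1 PS=0]
  L1: frame=0x25 idx=30 entry=0x29007 [P=1 RW=1 US=1 PS=0]
  ⇒ phys 0x29645  [2 reads]
#1 VA=0x3C1298A (r,kernel):
  L0: frame=0x22 idx=30 entry=0x2C007 [P=1 RW=1 US=1 PS=0]
  L1: frame=0x2C idx=18 entry=0x2F007 [P=1 RW=1 US=1 PS=0]
  ⇒ phys 0x2F98A  [2 reads]
#2 VA=0x3404AE3 (w,user):
  L0: frame=0x22 idx=26 entry=0x31007 [P=1 RW=1 US=1 PS=0]
  L1: frame=0x31 idx=4 entry=0x34005 [P=1 RW=0 US=1 PS=0]
  → PROTECTION_VIOLATION  (2 entries read)
#3 VA=0x1C1E303 (w,user):
  L0: frame=0x22 idx=14 entry=0x38007 [P=1 RW=1 US=1 PS=0]
  L1: frame=0x38 idx=30 entry=0x39003 [P=1 RW=1 US=0 PS=0]
  → PROTECTION_VIOLATION  (2 entries read)

Access #2 PA: FAULT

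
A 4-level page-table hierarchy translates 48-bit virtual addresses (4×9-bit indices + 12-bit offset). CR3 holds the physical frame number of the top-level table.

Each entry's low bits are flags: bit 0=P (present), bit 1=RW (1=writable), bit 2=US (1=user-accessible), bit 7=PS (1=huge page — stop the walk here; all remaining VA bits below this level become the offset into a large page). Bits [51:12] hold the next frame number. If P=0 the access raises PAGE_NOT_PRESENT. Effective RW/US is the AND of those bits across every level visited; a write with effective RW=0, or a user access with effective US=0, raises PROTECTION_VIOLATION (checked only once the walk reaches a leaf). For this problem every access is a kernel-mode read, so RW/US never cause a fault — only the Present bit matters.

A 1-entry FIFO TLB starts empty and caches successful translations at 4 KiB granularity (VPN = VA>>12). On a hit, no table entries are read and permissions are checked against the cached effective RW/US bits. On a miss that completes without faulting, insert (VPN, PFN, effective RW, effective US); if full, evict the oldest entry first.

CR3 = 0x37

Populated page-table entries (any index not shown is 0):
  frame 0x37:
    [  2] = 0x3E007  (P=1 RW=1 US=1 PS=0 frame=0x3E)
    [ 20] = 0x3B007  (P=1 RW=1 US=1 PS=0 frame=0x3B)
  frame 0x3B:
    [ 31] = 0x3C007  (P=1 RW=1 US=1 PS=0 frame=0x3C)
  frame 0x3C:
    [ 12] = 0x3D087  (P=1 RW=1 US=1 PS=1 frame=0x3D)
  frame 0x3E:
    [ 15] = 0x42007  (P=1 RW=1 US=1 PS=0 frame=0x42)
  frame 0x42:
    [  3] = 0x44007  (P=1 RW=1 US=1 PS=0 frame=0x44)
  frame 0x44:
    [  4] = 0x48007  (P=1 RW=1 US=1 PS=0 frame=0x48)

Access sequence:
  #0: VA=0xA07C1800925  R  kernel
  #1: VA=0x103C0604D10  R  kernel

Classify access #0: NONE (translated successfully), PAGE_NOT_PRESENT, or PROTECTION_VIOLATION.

Trace:
#0 VA=0xA07C1800925 (r,kernel):
  lvl0: tbl 0x37, slot 20 ⇒ 0x3B007 (P1/RW1/US1/PS0)
  lvl1: tbl 0x3B, slot 31 ⇒ 0x3C007 (P1/RW1/US1/PS0)
  lvl2: tbl 0x3C, slot 12 ⇒ 0x3D087 (P1/RW1/US1/PS1)
  → PA=0x3D925 (huge @L2)  (3 entries read)
#1 VA=0x103C0604D10 (r,kernel):
  lvl0: tbl 0x37, slot 2 ⇒ 0x3E007 (P1/RW1/US1/PS0)
  lvl1: tbl 0x3E, slot 15 ⇒ 0x42007 (P1/RW1/US1/PS0)
  lvl2: tbl 0x42, slot 3 ⇒ 0x44007 (P1/RW1/US1/PS0)
  lvl3: tbl 0x44, slot 4 ⇒ 0x48007 (P1/RW1/US1/PS0)
  → PA=0x48D10  (4 entries read)

Access #0 fault: NONE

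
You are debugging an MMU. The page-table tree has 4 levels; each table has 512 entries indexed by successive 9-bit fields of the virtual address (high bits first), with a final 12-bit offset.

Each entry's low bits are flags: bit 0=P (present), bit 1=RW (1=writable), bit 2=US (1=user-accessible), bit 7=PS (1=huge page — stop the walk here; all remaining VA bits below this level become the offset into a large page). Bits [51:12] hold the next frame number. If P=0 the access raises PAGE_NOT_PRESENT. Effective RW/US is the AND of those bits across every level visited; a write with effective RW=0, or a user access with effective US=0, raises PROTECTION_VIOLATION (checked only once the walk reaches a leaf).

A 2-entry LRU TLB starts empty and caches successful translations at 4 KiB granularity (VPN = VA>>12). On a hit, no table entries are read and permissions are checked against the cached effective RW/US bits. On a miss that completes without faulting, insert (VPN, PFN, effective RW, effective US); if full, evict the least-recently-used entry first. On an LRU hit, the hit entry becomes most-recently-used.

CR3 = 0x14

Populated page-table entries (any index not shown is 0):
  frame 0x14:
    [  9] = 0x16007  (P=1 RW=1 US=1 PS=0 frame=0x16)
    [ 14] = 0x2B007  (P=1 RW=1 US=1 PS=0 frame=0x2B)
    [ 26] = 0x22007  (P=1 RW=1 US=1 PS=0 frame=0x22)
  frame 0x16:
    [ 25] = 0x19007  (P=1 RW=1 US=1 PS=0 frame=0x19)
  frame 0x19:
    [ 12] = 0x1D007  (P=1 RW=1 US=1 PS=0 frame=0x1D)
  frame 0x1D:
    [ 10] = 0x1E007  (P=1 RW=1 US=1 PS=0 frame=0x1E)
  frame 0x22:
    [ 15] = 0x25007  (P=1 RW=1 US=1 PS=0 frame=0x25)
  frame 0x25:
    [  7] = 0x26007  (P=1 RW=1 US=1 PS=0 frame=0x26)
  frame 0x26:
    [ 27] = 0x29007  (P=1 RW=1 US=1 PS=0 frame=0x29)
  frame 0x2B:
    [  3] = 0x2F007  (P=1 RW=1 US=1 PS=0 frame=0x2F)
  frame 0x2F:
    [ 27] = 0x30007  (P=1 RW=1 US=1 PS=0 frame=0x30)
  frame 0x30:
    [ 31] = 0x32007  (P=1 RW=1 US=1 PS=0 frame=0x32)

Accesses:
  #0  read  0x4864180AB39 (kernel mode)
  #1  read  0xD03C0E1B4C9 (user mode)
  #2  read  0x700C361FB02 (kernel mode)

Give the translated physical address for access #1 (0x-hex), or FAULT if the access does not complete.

Per-access translation:
#0 VA=0x4864180AB39 (r,kernel):
  L0: frame=0x14 idx=9 entry=0x16007 [P=1 RW=1 US=1 PS=0]
  L1: frame=0x16 idx=25 entry=0x19007 [P=1 RW=1 US=1 PS=0]
  L2: frame=0x19 idx=12 entry=0x1D007 [P=1 RW=1 US=1 PS=0]
  L3: frame=0x1D idx=10 entry=0x1E007 [P=1 RW=1 US=1 PS=0]
  → PA=0x1EB39  (4 entries read)
#1 VA=0xD03C0E1B4C9 (r,user):
  L0: frame=0x14 idx=26 entry=0x22007 [P=1 RW=1 US=1 PS=0]
  L1: frame=0x22 idx=15 entry=0x25007 [P=1 RW=1 US=1 PS=0]
  L2: frame=0x25 idx=7 entry=0x26007 [P=1 RW=1 US=1 PS=0]
  L3: frame=0x26 idx=27 entry=0x29007 [P=1 RW=1 US=1 PS=0]
  → PA=0x294C9  (4 entries read)
#2 VA=0x700C361FB02 (r,kernel):
  L0: frame=0x14 idx=14 entry=0x2B007 [P=1 RW=1 US=1 PS=0]
  L1: frame=0x2B idx=3 entry=0x2F007 [P=1 RW=1 US=1 PS=0]
  L2: frame=0x2F idx=27 entry=0x30007 [P=1 RW=1 US=1 PS=0]
  L3: frame=0x30 idx=31 entry=0x32007 [P=1 RW=1 US=1 PS=0]
  → PA=0x32B02  (4 entries read)

Access #1 PA: 0x294C9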